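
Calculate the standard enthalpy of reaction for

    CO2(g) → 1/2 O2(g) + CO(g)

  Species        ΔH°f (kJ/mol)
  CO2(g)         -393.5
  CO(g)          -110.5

Products: 1/2·(+0.0) + 1·(-110.5) = -110.5
Reactants: 1·(-393.5) = -393.5
ΔHrxn = (-110.5) − (-393.5) = 283.0 kJ/mol

ΔHrxn = 283.0 kJ/mol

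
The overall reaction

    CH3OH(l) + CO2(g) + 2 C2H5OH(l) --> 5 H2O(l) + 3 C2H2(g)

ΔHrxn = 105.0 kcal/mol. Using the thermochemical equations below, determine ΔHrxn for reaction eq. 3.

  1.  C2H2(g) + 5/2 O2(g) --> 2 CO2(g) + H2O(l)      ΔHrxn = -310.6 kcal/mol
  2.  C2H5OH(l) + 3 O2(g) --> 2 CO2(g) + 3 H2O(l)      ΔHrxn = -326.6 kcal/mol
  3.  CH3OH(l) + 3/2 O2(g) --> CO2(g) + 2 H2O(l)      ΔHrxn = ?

eq. 1 reversed and × 3 (reverse to put C2H2(g) on the product side; scale by 3 for the 3 C2H2(g)): (-3)·(-310.6) = +931.8 kcal/mol
eq. 2 × 2 (scale by 2 for the 2 C2H5OH(l)): (2)·(-326.6) = -653.2 kcal/mol
eq. 3 as written (CH3OH(l) already on the reactant side): contributes x
+105.0 = (+931.8) + (-653.2) + x
x = (+105.0 − (+278.6)) / (1) = -173.6 kcal/mol

ΔHrxn = -173.6 kcal/mol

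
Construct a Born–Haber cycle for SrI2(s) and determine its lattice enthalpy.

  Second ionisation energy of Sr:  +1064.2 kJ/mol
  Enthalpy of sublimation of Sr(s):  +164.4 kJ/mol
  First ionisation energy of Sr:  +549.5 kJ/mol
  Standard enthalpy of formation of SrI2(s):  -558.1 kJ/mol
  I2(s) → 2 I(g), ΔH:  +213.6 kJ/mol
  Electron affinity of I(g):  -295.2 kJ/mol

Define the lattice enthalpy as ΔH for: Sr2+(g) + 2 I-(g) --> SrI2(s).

ΔHf° = 1·ΔHsub + 1·(ΣIE) + 1·D(I2) + 2·EA + U
-558.1 = 1·(+164.4) + 1·(+1613.7) + 1·(+213.6) + 2·(-295.2) + U
U = -558.1 − (+1401.3) = -1959.4 kJ/mol

U = -1959.4 kJ/mol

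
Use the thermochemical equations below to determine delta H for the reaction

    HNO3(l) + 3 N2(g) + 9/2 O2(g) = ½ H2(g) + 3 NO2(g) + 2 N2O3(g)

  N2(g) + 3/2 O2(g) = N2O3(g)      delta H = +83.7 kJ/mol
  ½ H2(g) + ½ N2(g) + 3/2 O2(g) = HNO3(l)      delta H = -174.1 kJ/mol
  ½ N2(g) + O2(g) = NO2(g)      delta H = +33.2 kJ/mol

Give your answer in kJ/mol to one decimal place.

delta H = 441.1 kJ/mol

equation 1 × 2 (×2 to match 2 N2O3(g) in the target): (2)·(+83.7) = +167.4 kJ/mol
equation 2 reversed (HNO3(l) must end up as a reactant): +174.1 kJ/mol
equation 3 × 3 (×3 to match 3 NO2(g) in the target): (3)·(+33.2) = +99.6 kJ/mol
delta H = (+167.4) + (+174.1) + (+99.6) = 441.1 kJ/mol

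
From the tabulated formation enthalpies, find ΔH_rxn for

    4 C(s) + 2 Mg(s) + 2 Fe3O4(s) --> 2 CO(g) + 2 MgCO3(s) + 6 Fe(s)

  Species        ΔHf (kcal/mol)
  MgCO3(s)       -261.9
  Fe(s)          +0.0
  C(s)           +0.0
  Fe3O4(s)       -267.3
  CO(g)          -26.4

ΔH_rxn = -42.0 kcal/mol

ΔH°rxn = Σ nΔHf°(products) − Σ nΔHf°(reactants).
Products: 2·(-26.4) + 2·(-261.9) + 6·(+0.0) = -576.6
Reactants: 4·(+0.0) + 2·(+0.0) + 2·(-267.3) = -534.6
ΔH_rxn = (-576.6) − (-534.6) = -42.0 kcal/mol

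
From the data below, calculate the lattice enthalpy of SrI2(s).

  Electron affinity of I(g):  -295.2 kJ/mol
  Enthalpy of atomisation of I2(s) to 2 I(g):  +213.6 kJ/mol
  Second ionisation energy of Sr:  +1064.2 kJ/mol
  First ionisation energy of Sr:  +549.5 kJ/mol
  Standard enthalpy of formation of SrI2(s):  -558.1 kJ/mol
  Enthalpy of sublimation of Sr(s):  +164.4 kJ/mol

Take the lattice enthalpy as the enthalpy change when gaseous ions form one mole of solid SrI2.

U = -1959.4 kJ/mol

ΔHf° = 1·ΔHsub + 1·(ΣIE) + 1·D(I2) + 2·EA + U
-558.1 = 1·(+164.4) + 1·(+1613.7) + 1·(+213.6) + 2·(-295.2) + U
U = -558.1 − (+1401.3) = -1959.4 kJ/mol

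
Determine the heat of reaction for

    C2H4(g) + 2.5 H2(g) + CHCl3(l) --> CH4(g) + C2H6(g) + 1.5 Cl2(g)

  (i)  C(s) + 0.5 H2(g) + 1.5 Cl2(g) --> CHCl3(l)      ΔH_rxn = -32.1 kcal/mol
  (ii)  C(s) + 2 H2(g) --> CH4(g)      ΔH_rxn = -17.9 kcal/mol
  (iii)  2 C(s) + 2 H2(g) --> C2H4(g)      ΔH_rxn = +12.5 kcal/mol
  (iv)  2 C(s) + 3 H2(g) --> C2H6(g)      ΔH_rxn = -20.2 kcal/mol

(i) reversed (CHCl3(l) must end up as a reactant): +32.1 kcal/mol
(ii) as written (CH4(g) already on the product side): -17.9 kcal/mol
(iii) reversed (reverse to put C2H4(g) on the reactant side): -12.5 kcal/mol
(iv) as written (C2H6(g) already on the product side): -20.2 kcal/mol
Combining the equations, ΔH_rxn = (-1)·(-32.1) + (1)·(-17.9) + (-1)·(+12.5) + (1)·(-20.2) = -18.5 kcal/mol

ΔH_rxn = -18.5 kcal/mol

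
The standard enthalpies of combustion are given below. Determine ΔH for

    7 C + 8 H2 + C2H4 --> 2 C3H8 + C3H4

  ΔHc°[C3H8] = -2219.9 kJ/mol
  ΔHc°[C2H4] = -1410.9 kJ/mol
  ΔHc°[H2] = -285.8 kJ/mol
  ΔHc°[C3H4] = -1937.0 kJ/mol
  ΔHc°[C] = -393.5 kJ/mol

Using ΔH = Σ nΔHc°(reactants) − Σ nΔHc°(products):
= [7·(-393.5) + 8·(-285.8) + 1·(-1410.9)] − [2·(-2219.9) + 1·(-1937.0)]
= -75.0 kJ/mol

ΔH = -75.0 kJ/mol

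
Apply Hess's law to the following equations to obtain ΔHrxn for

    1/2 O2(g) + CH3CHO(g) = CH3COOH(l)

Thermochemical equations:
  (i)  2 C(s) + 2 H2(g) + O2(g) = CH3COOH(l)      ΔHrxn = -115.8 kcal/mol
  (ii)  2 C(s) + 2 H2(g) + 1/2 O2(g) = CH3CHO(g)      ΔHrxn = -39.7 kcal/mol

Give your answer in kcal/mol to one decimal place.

(i) as written (CH3COOH(l) already on the product side): -115.8 kcal/mol
(ii) reversed (reverse to put CH3CHO(g) on the reactant side): +39.7 kcal/mol
ΔHrxn = (-115.8) + (+39.7) = -76.1 kcal/mol

ΔHrxn = -76.1 kcal/mol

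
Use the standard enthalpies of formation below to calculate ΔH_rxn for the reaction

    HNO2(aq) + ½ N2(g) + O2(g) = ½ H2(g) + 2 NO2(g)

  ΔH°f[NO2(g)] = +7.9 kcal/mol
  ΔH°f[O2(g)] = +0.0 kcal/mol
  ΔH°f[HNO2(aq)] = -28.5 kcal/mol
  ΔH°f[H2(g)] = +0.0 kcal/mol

Products: 1/2·(+0.0) + 2·(+7.9) = +15.8
Reactants: 1·(-28.5) + 1/2·(+0.0) + 1·(+0.0) = -28.5
ΔH_rxn = (+15.8) − (-28.5) = 44.3 kcal/mol

ΔH_rxn = 44.3 kcal/mol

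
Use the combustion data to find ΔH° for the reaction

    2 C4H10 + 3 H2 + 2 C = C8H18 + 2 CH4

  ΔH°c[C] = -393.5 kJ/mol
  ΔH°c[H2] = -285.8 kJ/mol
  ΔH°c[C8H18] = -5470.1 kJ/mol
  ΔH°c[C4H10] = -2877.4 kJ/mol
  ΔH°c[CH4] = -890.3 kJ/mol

Using ΔH = Σ nΔHc°(reactants) − Σ nΔHc°(products):
= [2·(-2877.4) + 3·(-285.8) + 2·(-393.5)] − [1·(-5470.1) + 2·(-890.3)]
= -148.5 kJ/mol

ΔH° = -148.5 kJ/mol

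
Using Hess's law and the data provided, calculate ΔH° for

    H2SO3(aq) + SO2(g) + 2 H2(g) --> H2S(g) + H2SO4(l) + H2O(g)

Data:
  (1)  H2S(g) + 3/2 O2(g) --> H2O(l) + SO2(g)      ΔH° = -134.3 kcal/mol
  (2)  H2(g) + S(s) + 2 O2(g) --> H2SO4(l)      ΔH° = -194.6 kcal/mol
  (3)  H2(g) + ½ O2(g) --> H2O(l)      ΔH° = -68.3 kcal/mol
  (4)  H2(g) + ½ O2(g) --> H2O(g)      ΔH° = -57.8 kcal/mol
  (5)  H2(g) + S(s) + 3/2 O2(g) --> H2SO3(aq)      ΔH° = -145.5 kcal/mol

ΔH° = -40.9 kcal/mol

(1) reversed (H2S(g) must end up as a product): +134.3 kcal/mol
(2) as written (H2SO4(l) already on the product side): -194.6 kcal/mol
(3) as written: -68.3 kcal/mol
(4) as written (H2O(g) already on the product side): -57.8 kcal/mol
(5) reversed (H2SO3(aq) must end up as a reactant): +145.5 kcal/mol
Since enthalpy is a state function, ΔH° = (-1)·(-134.3) + (1)·(-194.6) + (1)·(-68.3) + (1)·(-57.8) + (-1)·(-145.5) = -40.9 kcal/mol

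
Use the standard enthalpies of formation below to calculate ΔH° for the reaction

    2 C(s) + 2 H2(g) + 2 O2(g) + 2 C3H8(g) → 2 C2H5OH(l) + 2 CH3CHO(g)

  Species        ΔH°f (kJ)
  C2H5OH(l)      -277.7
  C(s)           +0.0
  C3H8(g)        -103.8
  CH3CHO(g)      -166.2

ΔH°rxn = Σ nΔHf°(products) − Σ nΔHf°(reactants).
Products: 2·(-277.7) + 2·(-166.2) = -887.8
Reactants: 2·(+0.0) + 2·(+0.0) + 2·(+0.0) + 2·(-103.8) = -207.6
ΔH° = (-887.8) − (-207.6) = -680.2 kJ

ΔH° = -680.2 kJ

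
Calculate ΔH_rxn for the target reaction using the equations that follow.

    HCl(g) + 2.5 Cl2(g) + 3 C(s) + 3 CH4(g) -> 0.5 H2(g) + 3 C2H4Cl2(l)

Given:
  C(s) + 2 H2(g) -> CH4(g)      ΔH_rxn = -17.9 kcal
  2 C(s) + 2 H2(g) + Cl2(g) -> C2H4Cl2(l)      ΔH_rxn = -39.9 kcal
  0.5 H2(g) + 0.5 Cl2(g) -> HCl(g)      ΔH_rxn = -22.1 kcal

ΔH_rxn = -43.9 kcal

equation 1 reversed and × 3: (-3)·(-17.9) = +53.7 kcal
equation 2 × 3: (3)·(-39.9) = -119.7 kcal
equation 3 reversed: +22.1 kcal
Summing the manipulated equations, ΔH_rxn = (+53.7) + (-119.7) + (+22.1) = -43.9 kcal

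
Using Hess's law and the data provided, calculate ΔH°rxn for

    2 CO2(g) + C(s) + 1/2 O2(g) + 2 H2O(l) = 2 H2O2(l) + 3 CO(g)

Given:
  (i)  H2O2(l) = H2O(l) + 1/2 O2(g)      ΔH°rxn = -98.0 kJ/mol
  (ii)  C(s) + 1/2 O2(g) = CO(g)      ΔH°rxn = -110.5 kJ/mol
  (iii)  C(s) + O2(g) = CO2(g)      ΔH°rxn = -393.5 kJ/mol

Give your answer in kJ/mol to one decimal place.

ΔH°rxn = 651.5 kJ/mol

(i) reversed and × 2: (-2)·(-98.0) = +196.0 kJ/mol
(ii) × 3: (3)·(-110.5) = -331.5 kJ/mol
(iii) reversed and × 2: (-2)·(-393.5) = +787.0 kJ/mol
ΔH°rxn = (+196.0) + (-331.5) + (+787.0) = 651.5 kJ/mol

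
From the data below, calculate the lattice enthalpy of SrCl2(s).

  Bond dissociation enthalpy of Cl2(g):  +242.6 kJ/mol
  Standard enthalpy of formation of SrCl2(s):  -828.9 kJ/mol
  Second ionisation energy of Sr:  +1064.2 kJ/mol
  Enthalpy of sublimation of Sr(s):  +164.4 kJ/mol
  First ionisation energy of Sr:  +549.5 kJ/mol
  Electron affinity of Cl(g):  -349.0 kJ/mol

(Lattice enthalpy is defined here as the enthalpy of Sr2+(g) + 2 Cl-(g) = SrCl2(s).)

ΔHf° = 1·ΔHsub + 1·(ΣIE) + 1·D(Cl2) + 2·EA + U
-828.9 = 1·(+164.4) + 1·(+1613.7) + 1·(+242.6) + 2·(-349.0) + U
U = -828.9 − (+1322.7) = -2151.6 kJ/mol

U = -2151.6 kJ/mol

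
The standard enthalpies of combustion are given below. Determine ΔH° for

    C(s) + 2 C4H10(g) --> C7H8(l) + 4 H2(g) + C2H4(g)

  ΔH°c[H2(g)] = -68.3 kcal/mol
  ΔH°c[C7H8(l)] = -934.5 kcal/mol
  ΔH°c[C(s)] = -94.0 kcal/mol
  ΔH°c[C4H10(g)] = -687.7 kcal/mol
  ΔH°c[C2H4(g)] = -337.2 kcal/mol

With combustion enthalpies, reactants minus products:
= [1·(-94.0) + 2·(-687.7)] − [1·(-934.5) + 4·(-68.3) + 1·(-337.2)]
= 75.5 kcal/mol

ΔH° = 75.5 kcal/mol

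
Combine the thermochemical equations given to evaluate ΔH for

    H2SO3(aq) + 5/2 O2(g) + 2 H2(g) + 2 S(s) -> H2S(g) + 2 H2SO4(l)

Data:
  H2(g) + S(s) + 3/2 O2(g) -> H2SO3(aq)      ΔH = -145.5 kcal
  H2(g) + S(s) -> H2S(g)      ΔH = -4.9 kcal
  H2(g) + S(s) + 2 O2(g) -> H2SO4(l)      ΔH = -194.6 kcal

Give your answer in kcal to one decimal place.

ΔH = -248.6 kcal

equation 1 reversed (reverse to put H2SO3(aq) on the reactant side): +145.5 kcal
equation 2 as written (H2S(g) already on the product side): -4.9 kcal
equation 3 × 2 (scale by 2 for the 2 H2SO4(l)): (2)·(-194.6) = -389.2 kcal
ΔH = (+145.5) + (-4.9) + (-389.2) = -248.6 kcal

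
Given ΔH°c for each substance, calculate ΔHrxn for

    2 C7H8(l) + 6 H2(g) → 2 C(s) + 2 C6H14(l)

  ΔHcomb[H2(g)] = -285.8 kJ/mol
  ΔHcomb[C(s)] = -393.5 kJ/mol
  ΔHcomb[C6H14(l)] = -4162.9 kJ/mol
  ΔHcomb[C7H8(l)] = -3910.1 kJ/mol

With combustion enthalpies, reactants minus products:
= [2·(-3910.1) + 6·(-285.8)] − [2·(-393.5) + 2·(-4162.9)]
= -422.2 kJ/mol

ΔHrxn = -422.2 kJ/mol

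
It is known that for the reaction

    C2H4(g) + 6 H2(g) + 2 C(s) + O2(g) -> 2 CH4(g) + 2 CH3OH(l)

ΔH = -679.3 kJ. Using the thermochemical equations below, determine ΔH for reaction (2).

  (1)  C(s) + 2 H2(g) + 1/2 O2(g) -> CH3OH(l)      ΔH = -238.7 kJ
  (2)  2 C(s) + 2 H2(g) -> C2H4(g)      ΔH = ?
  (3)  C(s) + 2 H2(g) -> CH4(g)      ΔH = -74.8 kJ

ΔH = 52.3 kJ

(1) × 2 (scale by 2 for the 2 CH3OH(l)): (2)·(-238.7) = -477.4 kJ
(2) reversed (C2H4(g) must end up as a reactant): contributes −x
(3) × 2 (scale by 2 for the 2 CH4(g)): (2)·(-74.8) = -149.6 kJ
-679.3 = (-477.4) + (-149.6) − x
x = (-679.3 − (-627.0)) / (-1) = 52.3 kJ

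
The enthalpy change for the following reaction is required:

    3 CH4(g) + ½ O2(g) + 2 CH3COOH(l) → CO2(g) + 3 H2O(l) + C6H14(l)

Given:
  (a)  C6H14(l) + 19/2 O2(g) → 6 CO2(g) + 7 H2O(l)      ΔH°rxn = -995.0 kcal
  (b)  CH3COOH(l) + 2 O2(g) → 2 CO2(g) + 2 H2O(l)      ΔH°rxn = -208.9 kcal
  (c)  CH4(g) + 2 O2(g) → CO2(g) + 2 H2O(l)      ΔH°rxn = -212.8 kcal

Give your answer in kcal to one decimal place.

(a) reversed: +995.0 kcal
(b) × 2: (2)·(-208.9) = -417.8 kcal
(c) × 3: (3)·(-212.8) = -638.4 kcal
Summing the manipulated equations, ΔH°rxn = (+995.0) + (-417.8) + (-638.4) = -61.2 kcal

ΔH°rxn = -61.2 kcal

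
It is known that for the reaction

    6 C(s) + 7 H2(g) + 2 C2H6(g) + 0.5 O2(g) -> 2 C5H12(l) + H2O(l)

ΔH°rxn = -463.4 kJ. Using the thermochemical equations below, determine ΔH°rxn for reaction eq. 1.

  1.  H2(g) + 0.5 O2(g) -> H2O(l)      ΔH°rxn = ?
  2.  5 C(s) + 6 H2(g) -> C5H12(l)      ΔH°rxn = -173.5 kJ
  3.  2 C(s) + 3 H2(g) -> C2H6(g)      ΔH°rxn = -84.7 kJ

eq. 1 as written: contributes x
eq. 2 × 2: (2)·(-173.5) = -347.0 kJ
eq. 3 reversed and × 2: (-2)·(-84.7) = +169.4 kJ
-463.4 = (-347.0) + (+169.4) + x
x = (-463.4 − (-177.6)) / (1) = -285.8 kJ

ΔH°rxn = -285.8 kJ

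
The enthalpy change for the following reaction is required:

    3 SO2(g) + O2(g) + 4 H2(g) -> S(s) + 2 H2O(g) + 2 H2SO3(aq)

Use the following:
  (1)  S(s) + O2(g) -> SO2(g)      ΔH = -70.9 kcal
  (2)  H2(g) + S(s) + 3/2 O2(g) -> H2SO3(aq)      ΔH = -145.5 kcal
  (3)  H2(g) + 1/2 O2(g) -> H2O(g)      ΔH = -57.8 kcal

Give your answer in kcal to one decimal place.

(1) reversed and × 3: (-3)·(-70.9) = +212.7 kcal
(2) × 2: (2)·(-145.5) = -291.0 kcal
(3) × 2: (2)·(-57.8) = -115.6 kcal
Since enthalpy is a state function, ΔH = (+212.7) + (-291.0) + (-115.6) = -193.9 kcal

ΔH = -193.9 kcal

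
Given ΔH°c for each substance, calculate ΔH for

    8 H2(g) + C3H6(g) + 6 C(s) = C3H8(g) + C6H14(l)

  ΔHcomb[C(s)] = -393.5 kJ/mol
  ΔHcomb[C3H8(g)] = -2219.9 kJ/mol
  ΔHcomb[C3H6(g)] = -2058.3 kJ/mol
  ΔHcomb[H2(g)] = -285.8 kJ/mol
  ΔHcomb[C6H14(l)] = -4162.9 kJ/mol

With combustion enthalpies, reactants minus products:
= [8·(-285.8) + 1·(-2058.3) + 6·(-393.5)] − [1·(-2219.9) + 1·(-4162.9)]
= -322.9 kJ/mol

ΔH = -322.9 kJ/mol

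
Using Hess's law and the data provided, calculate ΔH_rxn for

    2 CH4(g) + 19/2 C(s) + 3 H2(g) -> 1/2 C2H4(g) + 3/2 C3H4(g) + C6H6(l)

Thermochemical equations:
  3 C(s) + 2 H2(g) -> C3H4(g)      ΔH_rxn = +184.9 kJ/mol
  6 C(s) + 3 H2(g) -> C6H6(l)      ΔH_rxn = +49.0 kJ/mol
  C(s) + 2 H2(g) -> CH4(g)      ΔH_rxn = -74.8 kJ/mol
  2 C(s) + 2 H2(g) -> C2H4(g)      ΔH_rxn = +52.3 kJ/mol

equation 1 × 3/2: (3/2)·(+184.9) = +277.35 kJ/mol
equation 2 as written: +49.0 kJ/mol
equation 3 reversed and × 2: (-2)·(-74.8) = +149.6 kJ/mol
equation 4 × 1/2: (1/2)·(+52.3) = +26.15 kJ/mol
Since enthalpy is a state function, ΔH_rxn = (+277.35) + (+49.0) + (+149.6) + (+26.15) = 502.1 kJ/mol

ΔH_rxn = 502.1 kJ/mol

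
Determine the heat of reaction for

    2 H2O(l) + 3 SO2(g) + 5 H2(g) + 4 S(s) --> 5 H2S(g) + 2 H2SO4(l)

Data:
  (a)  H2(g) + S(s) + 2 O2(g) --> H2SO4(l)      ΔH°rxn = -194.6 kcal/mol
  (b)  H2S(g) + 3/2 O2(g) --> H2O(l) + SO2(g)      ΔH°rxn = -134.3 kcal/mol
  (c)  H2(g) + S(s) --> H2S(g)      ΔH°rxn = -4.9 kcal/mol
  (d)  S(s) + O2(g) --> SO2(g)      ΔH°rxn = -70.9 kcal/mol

ΔH°rxn = -64.4 kcal/mol

(a) × 2: (2)·(-194.6) = -389.2 kcal/mol
(b) reversed and × 2: (-2)·(-134.3) = +268.6 kcal/mol
(c) × 3: (3)·(-4.9) = -14.7 kcal/mol
(d) reversed: +70.9 kcal/mol
ΔH°rxn = (2)·(-194.6) + (-2)·(-134.3) + (3)·(-4.9) + (-1)·(-70.9) = -64.4 kcal/mol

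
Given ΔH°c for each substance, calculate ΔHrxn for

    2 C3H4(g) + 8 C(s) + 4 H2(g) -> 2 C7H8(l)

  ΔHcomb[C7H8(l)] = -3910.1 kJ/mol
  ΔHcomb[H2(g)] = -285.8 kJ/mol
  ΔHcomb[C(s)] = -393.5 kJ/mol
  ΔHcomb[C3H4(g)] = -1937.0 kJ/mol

ΔHrxn = -345.0 kJ/mol

Using ΔH = Σ nΔHc°(reactants) − Σ nΔHc°(products):
= [2·(-1937.0) + 8·(-393.5) + 4·(-285.8)] − [2·(-3910.1)]
= -345.0 kJ/mol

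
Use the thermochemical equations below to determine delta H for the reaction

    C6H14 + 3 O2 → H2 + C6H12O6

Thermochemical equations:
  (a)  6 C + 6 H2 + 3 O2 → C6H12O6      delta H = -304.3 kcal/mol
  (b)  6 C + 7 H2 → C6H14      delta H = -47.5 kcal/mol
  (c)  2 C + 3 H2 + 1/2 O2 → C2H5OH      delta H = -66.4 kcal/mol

(a) as written: -304.3 kcal/mol
(b) reversed: +47.5 kcal/mol
(c): not needed.
Combining the equations, delta H = (1)·(-304.3) + (-1)·(-47.5) = -256.8 kcal/mol

delta H = -256.8 kcal/mol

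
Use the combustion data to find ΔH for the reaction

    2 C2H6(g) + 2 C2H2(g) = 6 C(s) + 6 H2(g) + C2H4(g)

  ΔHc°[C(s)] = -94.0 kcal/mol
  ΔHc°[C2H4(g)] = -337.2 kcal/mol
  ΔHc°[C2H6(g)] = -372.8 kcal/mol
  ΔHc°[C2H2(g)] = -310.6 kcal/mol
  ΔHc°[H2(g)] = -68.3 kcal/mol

With combustion enthalpies, reactants minus products:
= [2·(-372.8) + 2·(-310.6)] − [6·(-94.0) + 6·(-68.3) + 1·(-337.2)]
= -55.8 kcal/mol

ΔH = -55.8 kcal/mol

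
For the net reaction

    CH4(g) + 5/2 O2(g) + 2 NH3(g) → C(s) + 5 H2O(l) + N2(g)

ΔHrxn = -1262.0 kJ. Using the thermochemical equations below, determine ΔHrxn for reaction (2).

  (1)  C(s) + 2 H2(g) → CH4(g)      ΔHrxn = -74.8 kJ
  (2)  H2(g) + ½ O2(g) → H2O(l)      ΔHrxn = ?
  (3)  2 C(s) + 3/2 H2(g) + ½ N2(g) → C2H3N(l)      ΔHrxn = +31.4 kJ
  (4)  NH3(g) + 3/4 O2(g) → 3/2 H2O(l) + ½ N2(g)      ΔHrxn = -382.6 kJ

ΔHrxn = -285.8 kJ

(1) reversed (reverse to put CH4(g) on the reactant side): +74.8 kJ
(2) × 2: contributes 2·x
(3): not needed (C2H3N(l) appears nowhere else).
(4) × 2 (×2 to match 2 NH3(g) in the target): (2)·(-382.6) = -765.2 kJ
-1262.0 = (+74.8) + (-765.2) + 2·x
x = (-1262.0 − (-690.4)) / (2) = -285.8 kJ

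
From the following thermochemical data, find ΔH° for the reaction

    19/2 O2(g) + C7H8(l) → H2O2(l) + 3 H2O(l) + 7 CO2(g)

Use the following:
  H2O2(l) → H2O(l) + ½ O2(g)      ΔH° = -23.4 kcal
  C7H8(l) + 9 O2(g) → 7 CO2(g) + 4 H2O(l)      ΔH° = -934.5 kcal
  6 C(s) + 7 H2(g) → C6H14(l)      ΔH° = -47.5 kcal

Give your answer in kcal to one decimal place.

ΔH° = -911.1 kcal

equation 1 reversed (reverse to put H2O2(l) on the product side): +23.4 kcal
equation 2 as written (C7H8(l) already on the reactant side): -934.5 kcal
equation 3: not needed (C6H14(l) appears nowhere else).
ΔH° = (+23.4) + (-934.5) = -911.1 kcal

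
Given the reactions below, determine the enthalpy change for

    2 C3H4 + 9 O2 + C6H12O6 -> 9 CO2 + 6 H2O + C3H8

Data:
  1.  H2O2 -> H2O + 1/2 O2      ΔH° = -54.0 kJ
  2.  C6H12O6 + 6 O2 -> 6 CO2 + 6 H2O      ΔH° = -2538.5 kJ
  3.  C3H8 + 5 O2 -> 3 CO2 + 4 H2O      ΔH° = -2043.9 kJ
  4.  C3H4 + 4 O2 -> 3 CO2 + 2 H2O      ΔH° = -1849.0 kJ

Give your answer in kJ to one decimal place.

ΔH° = -4192.6 kJ

eq. 1: not needed.
eq. 2 as written: -2538.5 kJ
eq. 3 reversed: +2043.9 kJ
eq. 4 × 2: (2)·(-1849.0) = -3698.0 kJ
ΔH° = (1)·(-2538.5) + (-1)·(-2043.9) + (2)·(-1849.0) = -4192.6 kJ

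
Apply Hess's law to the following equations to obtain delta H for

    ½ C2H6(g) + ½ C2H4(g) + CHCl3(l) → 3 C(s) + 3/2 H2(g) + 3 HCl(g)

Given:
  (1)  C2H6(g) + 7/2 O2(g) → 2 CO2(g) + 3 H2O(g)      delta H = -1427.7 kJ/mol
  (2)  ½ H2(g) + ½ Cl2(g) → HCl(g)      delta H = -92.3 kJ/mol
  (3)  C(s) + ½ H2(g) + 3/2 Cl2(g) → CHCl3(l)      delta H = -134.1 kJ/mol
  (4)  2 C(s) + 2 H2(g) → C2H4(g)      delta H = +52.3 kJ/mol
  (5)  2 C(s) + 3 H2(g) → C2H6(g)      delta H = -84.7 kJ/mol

(1): not needed (CO2(g) appears nowhere else).
(2) × 3 (scale by 3 for the 3 HCl(g)): (3)·(-92.3) = -276.9 kJ/mol
(3) reversed (reverse to put CHCl3(l) on the reactant side): +134.1 kJ/mol
(4) reversed and × 1/2 (C2H4(g) must end up as a reactant; ×1/2 to match 1/2 C2H4(g) in the target): (-1/2)·(+52.3) = -26.15 kJ/mol
(5) reversed and × 1/2: (-1/2)·(-84.7) = +42.35 kJ/mol
Since enthalpy is a state function, delta H = (-276.9) + (+134.1) + (-26.15) + (+42.35) = -126.6 kJ/mol

delta H = -126.6 kJ/mol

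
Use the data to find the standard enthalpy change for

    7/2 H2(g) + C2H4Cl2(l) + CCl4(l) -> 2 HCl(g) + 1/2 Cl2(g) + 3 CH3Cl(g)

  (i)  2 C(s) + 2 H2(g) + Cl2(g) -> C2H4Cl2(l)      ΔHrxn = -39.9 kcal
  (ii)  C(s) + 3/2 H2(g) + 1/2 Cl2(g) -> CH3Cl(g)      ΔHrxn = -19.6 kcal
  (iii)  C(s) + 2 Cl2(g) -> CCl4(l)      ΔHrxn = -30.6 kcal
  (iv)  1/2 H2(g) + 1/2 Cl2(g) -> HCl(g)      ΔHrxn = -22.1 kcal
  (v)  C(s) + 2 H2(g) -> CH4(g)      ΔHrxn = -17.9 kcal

(i) reversed: +39.9 kcal
(ii) × 3: (3)·(-19.6) = -58.8 kcal
(iii) reversed: +30.6 kcal
(iv) × 2: (2)·(-22.1) = -44.2 kcal
(v): not needed.
Since enthalpy is a state function, ΔHrxn = (-1)·(-39.9) + (3)·(-19.6) + (-1)·(-30.6) + (2)·(-22.1) = -32.5 kcal

ΔHrxn = -32.5 kcal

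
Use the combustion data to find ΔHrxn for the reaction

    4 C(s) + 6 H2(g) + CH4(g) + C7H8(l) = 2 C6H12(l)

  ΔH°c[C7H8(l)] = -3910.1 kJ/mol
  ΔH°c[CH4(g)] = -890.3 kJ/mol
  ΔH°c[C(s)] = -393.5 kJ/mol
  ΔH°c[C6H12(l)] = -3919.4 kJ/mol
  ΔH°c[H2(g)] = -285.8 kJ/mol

ΔHrxn = -250.4 kJ/mol

Using ΔH = Σ nΔHc°(reactants) − Σ nΔHc°(products):
= [4·(-393.5) + 6·(-285.8) + 1·(-890.3) + 1·(-3910.1)] − [2·(-3919.4)]
= -250.4 kJ/mol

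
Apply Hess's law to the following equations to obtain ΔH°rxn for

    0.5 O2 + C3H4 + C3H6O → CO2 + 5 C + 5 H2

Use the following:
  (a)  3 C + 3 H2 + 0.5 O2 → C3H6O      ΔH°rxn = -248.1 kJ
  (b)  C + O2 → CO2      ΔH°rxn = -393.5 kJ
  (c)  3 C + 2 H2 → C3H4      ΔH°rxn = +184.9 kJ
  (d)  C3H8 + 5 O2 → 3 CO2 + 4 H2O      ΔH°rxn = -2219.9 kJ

(a) reversed (C3H6O must end up as a reactant): +248.1 kJ
(b) as written: -393.5 kJ
(c) reversed (C3H4 must end up as a reactant): -184.9 kJ
(d): not needed (C3H8 appears nowhere else).
Combining the equations, ΔH°rxn = (+248.1) + (-393.5) + (-184.9) = -330.3 kJ

ΔH°rxn = -330.3 kJ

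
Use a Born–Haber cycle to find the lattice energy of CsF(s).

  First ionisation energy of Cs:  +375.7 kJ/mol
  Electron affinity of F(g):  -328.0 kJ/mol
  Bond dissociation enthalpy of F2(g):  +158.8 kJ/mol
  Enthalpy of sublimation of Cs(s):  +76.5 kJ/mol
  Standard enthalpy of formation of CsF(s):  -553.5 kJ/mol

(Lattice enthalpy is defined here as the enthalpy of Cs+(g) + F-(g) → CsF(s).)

ΔHf° = 1·ΔHsub + 1·(ΣIE) + 1/2·D(F2) + 1·EA + U
-553.5 = 1·(+76.5) + 1·(+375.7) + 1/2·(+158.8) + 1·(-328.0) + U
U = -553.5 − (+203.6) = -757.1 kJ/mol

U = -757.1 kJ/mol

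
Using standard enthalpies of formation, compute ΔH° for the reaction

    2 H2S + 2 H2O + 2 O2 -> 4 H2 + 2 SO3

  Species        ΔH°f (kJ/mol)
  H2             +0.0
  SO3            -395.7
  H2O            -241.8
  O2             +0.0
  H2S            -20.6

Products: 4·(+0.0) + 2·(-395.7) = -791.4
Reactants: 2·(-20.6) + 2·(-241.8) + 2·(+0.0) = -524.8
ΔH° = (-791.4) − (-524.8) = -266.6 kJ/mol

ΔH° = -266.6 kJ/mol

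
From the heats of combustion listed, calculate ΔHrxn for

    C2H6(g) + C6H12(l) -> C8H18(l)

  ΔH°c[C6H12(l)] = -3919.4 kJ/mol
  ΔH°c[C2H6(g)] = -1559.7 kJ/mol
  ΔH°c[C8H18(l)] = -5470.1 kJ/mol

ΔHrxn = -9.0 kJ/mol

Using ΔH = Σ nΔHc°(reactants) − Σ nΔHc°(products):
= [1·(-1559.7) + 1·(-3919.4)] − [1·(-5470.1)]
= -9.0 kJ/mol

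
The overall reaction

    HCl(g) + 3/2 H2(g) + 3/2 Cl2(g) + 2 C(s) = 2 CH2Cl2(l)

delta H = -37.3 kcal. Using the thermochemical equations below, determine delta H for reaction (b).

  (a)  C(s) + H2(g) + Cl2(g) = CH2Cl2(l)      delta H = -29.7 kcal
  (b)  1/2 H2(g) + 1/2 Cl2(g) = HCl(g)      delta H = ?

delta H = -22.1 kcal

(a) × 2: (2)·(-29.7) = -59.4 kcal
(b) reversed: contributes −x
-37.3 = (-59.4) − x
x = (-37.3 − (-59.4)) / (-1) = -22.1 kcal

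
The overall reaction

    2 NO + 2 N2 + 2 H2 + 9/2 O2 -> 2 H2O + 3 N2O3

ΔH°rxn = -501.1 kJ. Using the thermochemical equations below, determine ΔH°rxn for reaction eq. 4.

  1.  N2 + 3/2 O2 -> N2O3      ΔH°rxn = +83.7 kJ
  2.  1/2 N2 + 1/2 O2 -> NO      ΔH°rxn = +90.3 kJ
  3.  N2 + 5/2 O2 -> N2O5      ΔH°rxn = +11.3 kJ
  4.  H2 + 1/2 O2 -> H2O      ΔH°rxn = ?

eq. 1 × 3: (3)·(+83.7) = +251.1 kJ
eq. 2 reversed and × 2: (-2)·(+90.3) = -180.6 kJ
eq. 3: not needed.
eq. 4 × 2: contributes 2·x
-501.1 = (+251.1) + (-180.6) + 2·x
x = (-501.1 − (+70.5)) / (2) = -285.8 kJ

ΔH°rxn = -285.8 kJ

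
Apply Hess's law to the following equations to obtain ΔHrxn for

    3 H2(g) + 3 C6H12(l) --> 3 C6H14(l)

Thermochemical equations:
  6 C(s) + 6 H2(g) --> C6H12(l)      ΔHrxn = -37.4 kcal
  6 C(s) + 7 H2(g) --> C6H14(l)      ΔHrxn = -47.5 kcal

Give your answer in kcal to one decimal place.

equation 1 reversed and × 3: (-3)·(-37.4) = +112.2 kcal
equation 2 × 3: (3)·(-47.5) = -142.5 kcal
ΔHrxn = (-3)·(-37.4) + (3)·(-47.5) = -30.3 kcal

ΔHrxn = -30.3 kcal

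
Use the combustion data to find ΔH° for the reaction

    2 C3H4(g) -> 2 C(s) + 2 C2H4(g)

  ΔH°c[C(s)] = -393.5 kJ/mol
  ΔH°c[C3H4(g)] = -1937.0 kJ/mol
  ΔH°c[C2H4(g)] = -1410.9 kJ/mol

With combustion enthalpies, reactants minus products:
= [2·(-1937.0)] − [2·(-393.5) + 2·(-1410.9)]
= -265.2 kJ/mol

ΔH° = -265.2 kJ/mol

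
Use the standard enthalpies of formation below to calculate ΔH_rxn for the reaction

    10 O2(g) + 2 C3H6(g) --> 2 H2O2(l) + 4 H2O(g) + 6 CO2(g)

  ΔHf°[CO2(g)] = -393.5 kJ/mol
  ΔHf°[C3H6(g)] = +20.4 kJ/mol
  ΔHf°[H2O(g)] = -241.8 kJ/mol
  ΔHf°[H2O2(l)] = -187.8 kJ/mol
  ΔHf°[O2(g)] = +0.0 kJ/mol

ΔH°rxn = Σ nΔHf°(products) − Σ nΔHf°(reactants).
Products: 2·(-187.8) + 4·(-241.8) + 6·(-393.5) = -3703.8
Reactants: 10·(+0.0) + 2·(+20.4) = +40.8
ΔH_rxn = (-3703.8) − (+40.8) = -3744.6 kJ/mol

ΔH_rxn = -3744.6 kJ/mol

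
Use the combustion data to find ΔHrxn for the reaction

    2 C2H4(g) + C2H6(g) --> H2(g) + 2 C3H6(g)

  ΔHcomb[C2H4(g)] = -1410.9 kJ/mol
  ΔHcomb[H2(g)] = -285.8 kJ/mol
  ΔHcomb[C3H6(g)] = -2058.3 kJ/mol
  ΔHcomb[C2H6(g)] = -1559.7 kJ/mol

ΔHrxn = 20.9 kJ/mol

With combustion enthalpies, reactants minus products:
= [2·(-1410.9) + 1·(-1559.7)] − [1·(-285.8) + 2·(-2058.3)]
= 20.9 kJ/mol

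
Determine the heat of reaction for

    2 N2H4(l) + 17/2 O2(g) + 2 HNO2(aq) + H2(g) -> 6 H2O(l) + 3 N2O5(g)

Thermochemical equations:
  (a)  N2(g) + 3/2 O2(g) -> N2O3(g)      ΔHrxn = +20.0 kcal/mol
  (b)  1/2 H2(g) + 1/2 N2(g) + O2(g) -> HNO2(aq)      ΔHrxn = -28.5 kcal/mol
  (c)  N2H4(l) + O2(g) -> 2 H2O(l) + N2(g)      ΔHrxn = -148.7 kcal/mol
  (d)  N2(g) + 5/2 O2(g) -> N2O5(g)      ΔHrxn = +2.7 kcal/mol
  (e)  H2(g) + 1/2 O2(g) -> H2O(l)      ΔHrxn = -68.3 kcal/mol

(a): not needed.
(b) reversed and × 2: (-2)·(-28.5) = +57.0 kcal/mol
(c) × 2: (2)·(-148.7) = -297.4 kcal/mol
(d) × 3: (3)·(+2.7) = +8.1 kcal/mol
(e) × 2: (2)·(-68.3) = -136.6 kcal/mol
Since enthalpy is a state function, ΔHrxn = (+57.0) + (-297.4) + (+8.1) + (-136.6) = -368.9 kcal/mol

ΔHrxn = -368.9 kcal/mol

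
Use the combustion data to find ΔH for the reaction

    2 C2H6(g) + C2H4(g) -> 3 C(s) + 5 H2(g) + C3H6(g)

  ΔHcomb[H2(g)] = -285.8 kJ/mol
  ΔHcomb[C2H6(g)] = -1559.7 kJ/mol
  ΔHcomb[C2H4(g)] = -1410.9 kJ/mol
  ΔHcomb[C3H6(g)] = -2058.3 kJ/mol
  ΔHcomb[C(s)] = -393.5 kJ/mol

Using ΔH = Σ nΔHc°(reactants) − Σ nΔHc°(products):
= [2·(-1559.7) + 1·(-1410.9)] − [3·(-393.5) + 5·(-285.8) + 1·(-2058.3)]
= 137.5 kJ/mol

ΔH = 137.5 kJ/mol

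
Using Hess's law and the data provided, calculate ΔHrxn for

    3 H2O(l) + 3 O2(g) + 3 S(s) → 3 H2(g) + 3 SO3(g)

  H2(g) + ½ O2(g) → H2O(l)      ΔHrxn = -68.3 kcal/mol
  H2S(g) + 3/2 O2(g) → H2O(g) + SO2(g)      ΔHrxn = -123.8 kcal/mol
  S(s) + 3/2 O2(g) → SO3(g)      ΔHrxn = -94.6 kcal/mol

ΔHrxn = -78.9 kcal/mol

equation 1 reversed and × 3: (-3)·(-68.3) = +204.9 kcal/mol
equation 2: not needed.
equation 3 × 3: (3)·(-94.6) = -283.8 kcal/mol
ΔHrxn = (-3)·(-68.3) + (3)·(-94.6) = -78.9 kcal/mol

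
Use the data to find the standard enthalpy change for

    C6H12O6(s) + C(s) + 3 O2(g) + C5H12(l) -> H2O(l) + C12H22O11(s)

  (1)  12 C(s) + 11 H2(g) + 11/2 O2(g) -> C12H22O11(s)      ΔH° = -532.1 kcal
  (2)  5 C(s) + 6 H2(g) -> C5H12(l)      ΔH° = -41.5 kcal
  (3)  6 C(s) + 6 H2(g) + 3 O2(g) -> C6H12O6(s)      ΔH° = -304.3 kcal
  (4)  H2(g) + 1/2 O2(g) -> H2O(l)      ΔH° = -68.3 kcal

ΔH° = -254.6 kcal

(1) as written (C12H22O11(s) already on the product side): -532.1 kcal
(2) reversed (C5H12(l) must end up as a reactant): +41.5 kcal
(3) reversed (reverse to put C6H12O6(s) on the reactant side): +304.3 kcal
(4) as written (H2O(l) already on the product side): -68.3 kcal
Combining the equations, ΔH° = (1)·(-532.1) + (-1)·(-41.5) + (-1)·(-304.3) + (1)·(-68.3) = -254.6 kcal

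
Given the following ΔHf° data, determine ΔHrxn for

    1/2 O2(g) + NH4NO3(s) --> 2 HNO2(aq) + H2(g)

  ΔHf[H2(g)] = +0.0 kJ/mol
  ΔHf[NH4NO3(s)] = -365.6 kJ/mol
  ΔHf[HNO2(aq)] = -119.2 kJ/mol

ΔHrxn = 127.2 kJ/mol

ΔH°rxn = Σ nΔHf°(products) − Σ nΔHf°(reactants).
Products: 2·(-119.2) + 1·(+0.0) = -238.4
Reactants: 1/2·(+0.0) + 1·(-365.6) = -365.6
ΔHrxn = (-238.4) − (-365.6) = 127.2 kJ/mol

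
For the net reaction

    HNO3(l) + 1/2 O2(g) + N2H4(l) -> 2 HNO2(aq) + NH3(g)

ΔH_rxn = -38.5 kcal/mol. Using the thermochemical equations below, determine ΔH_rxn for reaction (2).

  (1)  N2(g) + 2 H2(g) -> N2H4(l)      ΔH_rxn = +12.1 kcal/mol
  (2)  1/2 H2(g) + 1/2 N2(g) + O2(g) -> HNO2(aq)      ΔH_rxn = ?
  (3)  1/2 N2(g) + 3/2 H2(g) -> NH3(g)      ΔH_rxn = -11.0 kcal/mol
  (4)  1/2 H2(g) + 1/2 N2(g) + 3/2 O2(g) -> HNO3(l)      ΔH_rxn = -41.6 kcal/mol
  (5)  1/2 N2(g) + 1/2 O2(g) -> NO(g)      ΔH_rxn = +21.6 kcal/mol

ΔH_rxn = -28.5 kcal/mol

(1) reversed (reverse to put N2H4(l) on the reactant side): -12.1 kcal/mol
(2) × 2 (×2 to match 2 HNO2(aq) in the target): contributes 2·x
(3) as written (NH3(g) already on the product side): -11.0 kcal/mol
(4) reversed (reverse to put HNO3(l) on the reactant side): +41.6 kcal/mol
(5): not needed (NO(g) appears nowhere else).
-38.5 = (-12.1) + (-11.0) + (+41.6) + 2·x
x = (-38.5 − (+18.5)) / (2) = -28.5 kcal/mol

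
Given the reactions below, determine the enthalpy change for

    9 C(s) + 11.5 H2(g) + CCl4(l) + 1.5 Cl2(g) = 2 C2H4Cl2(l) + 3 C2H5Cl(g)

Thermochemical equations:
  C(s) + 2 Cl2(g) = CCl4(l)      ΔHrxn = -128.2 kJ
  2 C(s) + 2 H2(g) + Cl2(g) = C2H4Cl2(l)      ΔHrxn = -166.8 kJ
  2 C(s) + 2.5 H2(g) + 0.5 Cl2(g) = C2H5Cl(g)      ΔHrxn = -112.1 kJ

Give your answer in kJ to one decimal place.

ΔHrxn = -541.7 kJ

equation 1 reversed: +128.2 kJ
equation 2 × 2: (2)·(-166.8) = -333.6 kJ
equation 3 × 3: (3)·(-112.1) = -336.3 kJ
ΔHrxn = (+128.2) + (-333.6) + (-336.3) = -541.7 kJ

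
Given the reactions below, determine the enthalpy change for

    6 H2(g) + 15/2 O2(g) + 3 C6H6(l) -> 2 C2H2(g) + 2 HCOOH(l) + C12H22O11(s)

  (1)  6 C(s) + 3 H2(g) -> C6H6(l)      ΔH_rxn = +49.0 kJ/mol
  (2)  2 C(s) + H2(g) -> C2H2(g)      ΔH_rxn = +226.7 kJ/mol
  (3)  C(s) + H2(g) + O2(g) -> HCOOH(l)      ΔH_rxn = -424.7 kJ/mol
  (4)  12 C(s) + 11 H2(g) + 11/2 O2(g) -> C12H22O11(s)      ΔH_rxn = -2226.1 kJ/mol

ΔH_rxn = -2769.1 kJ/mol

(1) reversed and × 3 (C6H6(l) must end up as a reactant; ×3 to match 3 C6H6(l) in the target): (-3)·(+49.0) = -147.0 kJ/mol
(2) × 2 (×2 to match 2 C2H2(g) in the target): (2)·(+226.7) = +453.4 kJ/mol
(3) × 2 (scale by 2 for the 2 HCOOH(l)): (2)·(-424.7) = -849.4 kJ/mol
(4) as written (C12H22O11(s) already on the product side): -2226.1 kJ/mol
Since enthalpy is a state function, ΔH_rxn = (-147.0) + (+453.4) + (-849.4) + (-2226.1) = -2769.1 kJ/mol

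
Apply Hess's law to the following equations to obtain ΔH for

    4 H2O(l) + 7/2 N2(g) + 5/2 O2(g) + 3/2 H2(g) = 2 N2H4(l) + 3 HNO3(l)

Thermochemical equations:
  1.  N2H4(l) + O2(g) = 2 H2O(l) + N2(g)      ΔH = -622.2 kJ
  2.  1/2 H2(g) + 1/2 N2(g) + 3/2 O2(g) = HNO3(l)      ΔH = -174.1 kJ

ΔH = 722.1 kJ

eq. 1 reversed and × 2: (-2)·(-622.2) = +1244.4 kJ
eq. 2 × 3: (3)·(-174.1) = -522.3 kJ
Since enthalpy is a state function, ΔH = (+1244.4) + (-522.3) = 722.1 kJ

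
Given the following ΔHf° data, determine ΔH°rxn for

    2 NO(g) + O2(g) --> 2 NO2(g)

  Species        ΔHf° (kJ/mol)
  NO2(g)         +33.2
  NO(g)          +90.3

ΔH°rxn = -114.2 kJ/mol

Products: 2·(+33.2) = +66.4
Reactants: 2·(+90.3) + 1·(+0.0) = +180.6
ΔH°rxn = (+66.4) − (+180.6) = -114.2 kJ/mol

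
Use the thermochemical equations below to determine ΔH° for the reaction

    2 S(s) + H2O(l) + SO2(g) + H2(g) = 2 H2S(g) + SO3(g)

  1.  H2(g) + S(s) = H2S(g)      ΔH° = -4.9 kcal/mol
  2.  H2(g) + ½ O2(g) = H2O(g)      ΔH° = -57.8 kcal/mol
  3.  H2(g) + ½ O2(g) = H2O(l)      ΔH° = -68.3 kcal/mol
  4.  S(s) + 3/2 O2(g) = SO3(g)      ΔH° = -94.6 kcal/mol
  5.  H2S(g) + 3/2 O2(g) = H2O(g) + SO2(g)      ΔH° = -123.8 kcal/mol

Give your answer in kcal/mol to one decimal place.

ΔH° = 34.8 kcal/mol

eq. 1 as written: -4.9 kcal/mol
eq. 2 as written: -57.8 kcal/mol
eq. 3 reversed: +68.3 kcal/mol
eq. 4 as written: -94.6 kcal/mol
eq. 5 reversed: +123.8 kcal/mol
Combining the equations, ΔH° = (-4.9) + (-57.8) + (+68.3) + (-94.6) + (+123.8) = 34.8 kcal/mol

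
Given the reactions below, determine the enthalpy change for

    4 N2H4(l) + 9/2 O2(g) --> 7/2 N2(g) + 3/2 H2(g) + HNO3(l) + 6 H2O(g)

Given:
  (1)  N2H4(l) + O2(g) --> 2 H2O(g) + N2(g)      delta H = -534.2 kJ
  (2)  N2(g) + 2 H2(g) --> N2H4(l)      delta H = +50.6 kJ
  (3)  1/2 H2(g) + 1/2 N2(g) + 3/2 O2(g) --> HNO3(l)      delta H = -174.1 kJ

delta H = -1827.3 kJ

(1) × 3 (scale by 3 for the 6 H2O(g)): (3)·(-534.2) = -1602.6 kJ
(2) reversed: -50.6 kJ
(3) as written (HNO3(l) already on the product side): -174.1 kJ
delta H = (-1602.6) + (-50.6) + (-174.1) = -1827.3 kJ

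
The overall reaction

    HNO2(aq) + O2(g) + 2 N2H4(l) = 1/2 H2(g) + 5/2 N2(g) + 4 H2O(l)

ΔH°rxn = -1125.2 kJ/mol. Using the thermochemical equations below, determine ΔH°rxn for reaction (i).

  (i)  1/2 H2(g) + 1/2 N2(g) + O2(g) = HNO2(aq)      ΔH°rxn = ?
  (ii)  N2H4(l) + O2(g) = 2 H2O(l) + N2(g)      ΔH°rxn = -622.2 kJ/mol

ΔH°rxn = -119.2 kJ/mol

(i) reversed (reverse to put HNO2(aq) on the reactant side): contributes −x
(ii) × 2 (×2 to match 2 N2H4(l) in the target): (2)·(-622.2) = -1244.4 kJ/mol
-1125.2 = (-1244.4) − x
x = (-1125.2 − (-1244.4)) / (-1) = -119.2 kJ/mol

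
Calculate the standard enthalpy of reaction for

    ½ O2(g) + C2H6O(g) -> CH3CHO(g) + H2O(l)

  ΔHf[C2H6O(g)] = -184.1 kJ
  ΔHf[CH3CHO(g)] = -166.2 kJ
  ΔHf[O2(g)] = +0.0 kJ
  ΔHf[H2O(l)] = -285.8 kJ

Products: 1·(-166.2) + 1·(-285.8) = -452.0
Reactants: 1/2·(+0.0) + 1·(-184.1) = -184.1
ΔH_rxn = (-452.0) − (-184.1) = -267.9 kJ

ΔH_rxn = -267.9 kJ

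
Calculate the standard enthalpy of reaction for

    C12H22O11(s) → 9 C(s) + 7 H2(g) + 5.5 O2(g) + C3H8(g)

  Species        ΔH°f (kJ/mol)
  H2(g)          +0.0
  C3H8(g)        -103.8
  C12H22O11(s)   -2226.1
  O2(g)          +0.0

ΔHrxn = 2122.3 kJ/mol

Products: 9·(+0.0) + 7·(+0.0) + 11/2·(+0.0) + 1·(-103.8) = -103.8
Reactants: 1·(-2226.1) = -2226.1
ΔHrxn = (-103.8) − (-2226.1) = 2122.3 kJ/mol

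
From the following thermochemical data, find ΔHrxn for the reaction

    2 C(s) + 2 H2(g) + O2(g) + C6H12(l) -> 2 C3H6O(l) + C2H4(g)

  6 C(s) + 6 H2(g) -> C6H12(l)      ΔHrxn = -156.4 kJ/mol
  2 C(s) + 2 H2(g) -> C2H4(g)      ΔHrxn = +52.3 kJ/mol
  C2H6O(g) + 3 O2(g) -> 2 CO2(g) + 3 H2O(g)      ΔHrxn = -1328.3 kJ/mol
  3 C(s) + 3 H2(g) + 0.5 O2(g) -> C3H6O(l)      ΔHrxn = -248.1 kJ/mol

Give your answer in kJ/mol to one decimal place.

ΔHrxn = -287.5 kJ/mol

equation 1 reversed: +156.4 kJ/mol
equation 2 as written: +52.3 kJ/mol
equation 3: not needed.
equation 4 × 2: (2)·(-248.1) = -496.2 kJ/mol
Summing the manipulated equations, ΔHrxn = (-1)·(-156.4) + (1)·(+52.3) + (2)·(-248.1) = -287.5 kJ/mol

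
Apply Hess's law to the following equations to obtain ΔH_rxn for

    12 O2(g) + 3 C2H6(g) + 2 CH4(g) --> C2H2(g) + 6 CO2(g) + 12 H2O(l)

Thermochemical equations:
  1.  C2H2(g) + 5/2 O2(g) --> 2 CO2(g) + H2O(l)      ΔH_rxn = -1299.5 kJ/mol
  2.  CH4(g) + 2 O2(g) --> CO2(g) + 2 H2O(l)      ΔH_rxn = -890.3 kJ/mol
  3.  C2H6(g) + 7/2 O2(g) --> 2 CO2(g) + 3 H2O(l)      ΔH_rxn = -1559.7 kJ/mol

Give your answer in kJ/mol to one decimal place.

eq. 1 reversed (C2H2(g) must end up as a product): +1299.5 kJ/mol
eq. 2 × 2 (×2 to match 2 CH4(g) in the target): (2)·(-890.3) = -1780.6 kJ/mol
eq. 3 × 3 (×3 to match 3 C2H6(g) in the target): (3)·(-1559.7) = -4679.1 kJ/mol
ΔH_rxn = (+1299.5) + (-1780.6) + (-4679.1) = -5160.2 kJ/mol

ΔH_rxn = -5160.2 kJ/mol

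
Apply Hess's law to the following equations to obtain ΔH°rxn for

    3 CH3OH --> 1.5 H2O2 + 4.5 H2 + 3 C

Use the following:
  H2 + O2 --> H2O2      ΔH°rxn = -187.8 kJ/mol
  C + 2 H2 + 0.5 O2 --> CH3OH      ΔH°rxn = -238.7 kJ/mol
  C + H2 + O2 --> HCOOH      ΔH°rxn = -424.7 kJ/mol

equation 1 × 3/2 (scale by 3/2 for the 3/2 H2O2): (3/2)·(-187.8) = -281.7 kJ/mol
equation 2 reversed and × 3 (reverse to put CH3OH on the reactant side; scale by 3 for the 3 CH3OH): (-3)·(-238.7) = +716.1 kJ/mol
equation 3: not needed (HCOOH appears nowhere else).
By Hess's law, ΔH°rxn = (-281.7) + (+716.1) = 434.4 kJ/mol

ΔH°rxn = 434.4 kJ/mol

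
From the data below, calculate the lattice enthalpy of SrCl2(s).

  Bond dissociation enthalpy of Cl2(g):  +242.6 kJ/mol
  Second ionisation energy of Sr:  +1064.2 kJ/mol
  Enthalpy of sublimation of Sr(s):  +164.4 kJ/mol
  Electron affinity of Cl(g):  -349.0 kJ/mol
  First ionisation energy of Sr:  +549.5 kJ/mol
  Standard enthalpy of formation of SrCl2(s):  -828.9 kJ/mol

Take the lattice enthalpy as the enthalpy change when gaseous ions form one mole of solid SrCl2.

ΔHf° = 1·ΔHsub + 1·(ΣIE) + 1·D(Cl2) + 2·EA + U
-828.9 = 1·(+164.4) + 1·(+1613.7) + 1·(+242.6) + 2·(-349.0) + U
U = -828.9 − (+1322.7) = -2151.6 kJ/mol

U = -2151.6 kJ/mol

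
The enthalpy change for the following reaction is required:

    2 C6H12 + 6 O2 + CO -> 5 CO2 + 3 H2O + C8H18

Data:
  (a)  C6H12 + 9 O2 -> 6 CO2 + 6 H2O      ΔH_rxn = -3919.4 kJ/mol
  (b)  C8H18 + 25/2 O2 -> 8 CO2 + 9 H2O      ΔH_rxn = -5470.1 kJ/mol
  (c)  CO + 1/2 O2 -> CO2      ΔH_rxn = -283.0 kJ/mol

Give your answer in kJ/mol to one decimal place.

(a) × 2 (×2 to match 2 C6H12 in the target): (2)·(-3919.4) = -7838.8 kJ/mol
(b) reversed (reverse to put C8H18 on the product side): +5470.1 kJ/mol
(c) as written (CO already on the reactant side): -283.0 kJ/mol
ΔH_rxn = (2)·(-3919.4) + (-1)·(-5470.1) + (1)·(-283.0) = -2651.7 kJ/mol

ΔH_rxn = -2651.7 kJ/mol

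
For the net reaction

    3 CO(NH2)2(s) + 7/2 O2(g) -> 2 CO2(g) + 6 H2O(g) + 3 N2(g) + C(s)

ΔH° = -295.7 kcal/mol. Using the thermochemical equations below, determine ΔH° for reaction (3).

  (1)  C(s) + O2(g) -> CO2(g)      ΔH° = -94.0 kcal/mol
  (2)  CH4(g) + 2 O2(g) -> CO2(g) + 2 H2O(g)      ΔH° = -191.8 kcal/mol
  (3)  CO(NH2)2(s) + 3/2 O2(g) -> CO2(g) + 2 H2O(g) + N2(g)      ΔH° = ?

(1) reversed: +94.0 kcal/mol
(2): not needed.
(3) × 3: contributes 3·x
-295.7 = (+94.0) + 3·x
x = (-295.7 − (+94.0)) / (3) = -129.9 kcal/mol

ΔH° = -129.9 kcal/mol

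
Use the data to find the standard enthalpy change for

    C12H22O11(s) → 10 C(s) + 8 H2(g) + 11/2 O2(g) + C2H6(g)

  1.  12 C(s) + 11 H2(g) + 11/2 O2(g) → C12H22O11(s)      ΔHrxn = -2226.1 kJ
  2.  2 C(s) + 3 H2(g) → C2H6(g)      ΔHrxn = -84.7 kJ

eq. 1 reversed: +2226.1 kJ
eq. 2 as written: -84.7 kJ
ΔHrxn = (+2226.1) + (-84.7) = 2141.4 kJ

ΔHrxn = 2141.4 kJ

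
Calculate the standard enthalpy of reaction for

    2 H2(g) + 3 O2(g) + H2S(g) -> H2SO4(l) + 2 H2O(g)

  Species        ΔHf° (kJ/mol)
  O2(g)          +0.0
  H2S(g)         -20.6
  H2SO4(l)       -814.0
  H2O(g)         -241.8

ΔHrxn = -1277.0 kJ/mol

Products: 1·(-814.0) + 2·(-241.8) = -1297.6
Reactants: 2·(+0.0) + 3·(+0.0) + 1·(-20.6) = -20.6
ΔHrxn = (-1297.6) − (-20.6) = -1277.0 kJ/mol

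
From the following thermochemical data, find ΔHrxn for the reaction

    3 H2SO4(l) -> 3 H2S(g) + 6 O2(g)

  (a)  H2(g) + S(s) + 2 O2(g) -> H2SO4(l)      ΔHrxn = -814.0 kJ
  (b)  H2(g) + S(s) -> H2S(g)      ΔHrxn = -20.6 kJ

ΔHrxn = 2380.2 kJ

(a) reversed and × 3 (reverse to put H2SO4(l) on the reactant side; scale by 3 for the 3 H2SO4(l)): (-3)·(-814.0) = +2442.0 kJ
(b) × 3 (×3 to match 3 H2S(g) in the target): (3)·(-20.6) = -61.8 kJ
ΔHrxn = (+2442.0) + (-61.8) = 2380.2 kJ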